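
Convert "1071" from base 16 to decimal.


Input: "1071" in base 16
Positional expansion:
  Digit '1' (value 1) x 16^3 = 4096
  Digit '0' (value 0) x 16^2 = 0
  Digit '7' (value 7) x 16^1 = 112
  Digit '1' (value 1) x 16^0 = 1
Sum = 4209

4209


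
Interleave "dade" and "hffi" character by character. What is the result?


Interleaving "dade" and "hffi":
  Position 0: 'd' from first, 'h' from second => "dh"
  Position 1: 'a' from first, 'f' from second => "af"
  Position 2: 'd' from first, 'f' from second => "df"
  Position 3: 'e' from first, 'i' from second => "ei"
Result: dhafdfei

dhafdfei


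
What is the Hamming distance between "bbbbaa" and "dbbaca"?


Comparing "bbbbaa" and "dbbaca" position by position:
  Position 0: 'b' vs 'd' => differ
  Position 1: 'b' vs 'b' => same
  Position 2: 'b' vs 'b' => same
  Position 3: 'b' vs 'a' => differ
  Position 4: 'a' vs 'c' => differ
  Position 5: 'a' vs 'a' => same
Total differences (Hamming distance): 3

3


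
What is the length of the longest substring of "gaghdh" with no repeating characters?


Input: "gaghdh"
Sliding window (track last position of each char):
  Position 0 ('g'): window [0,0] length 1 -- new best
  Position 1 ('a'): window [0,1] length 2 -- new best
  Position 2 ('g'): repeat (last at 0), move window start to 1
  Position 2 ('g'): window [1,2] length 2
  Position 3 ('h'): window [1,3] length 3 -- new best
  Position 4 ('d'): window [1,4] length 4 -- new best
  Position 5 ('h'): repeat (last at 3), move window start to 4
  Position 5 ('h'): window [4,5] length 2
Longest substring with no repeats: "aghd" with length 4

4


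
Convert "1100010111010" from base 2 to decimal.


Input: "1100010111010" in base 2
Positional expansion:
  Digit '1' (value 1) x 2^12 = 4096
  Digit '1' (value 1) x 2^11 = 2048
  Digit '0' (value 0) x 2^10 = 0
  Digit '0' (value 0) x 2^9 = 0
  Digit '0' (value 0) x 2^8 = 0
  Digit '1' (value 1) x 2^7 = 128
  Digit '0' (value 0) x 2^6 = 0
  Digit '1' (value 1) x 2^5 = 32
  Digit '1' (value 1) x 2^4 = 16
  Digit '1' (value 1) x 2^3 = 8
  Digit '0' (value 0) x 2^2 = 0
  Digit '1' (value 1) x 2^1 = 2
  Digit '0' (value 0) x 2^0 = 0
Sum = 6330

6330


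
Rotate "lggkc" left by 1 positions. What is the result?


Input: "lggkc", rotate left by 1
First 1 characters: "l"
Remaining characters: "ggkc"
Concatenate remaining + first: "ggkc" + "l" = "ggkcl"

ggkcl


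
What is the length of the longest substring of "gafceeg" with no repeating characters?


Input: "gafceeg"
Sliding window (track last position of each char):
  Position 0 ('g'): window [0,0] length 1 -- new best
  Position 1 ('a'): window [0,1] length 2 -- new best
  Position 2 ('f'): window [0,2] length 3 -- new best
  Position 3 ('c'): window [0,3] length 4 -- new best
  Position 4 ('e'): window [0,4] length 5 -- new best
  Position 5 ('e'): repeat (last at 4), move window start to 5
  Position 5 ('e'): window [5,5] length 1
  Position 6 ('g'): window [5,6] length 2
Longest substring with no repeats: "gafce" with length 5

5


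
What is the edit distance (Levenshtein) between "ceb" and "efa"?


Computing edit distance: "ceb" -> "efa"
DP table:
           e    f    a
      0    1    2    3
  c   1    1    2    3
  e   2    1    2    3
  b   3    2    2    3
Edit distance = dp[3][3] = 3

3


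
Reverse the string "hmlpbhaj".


Input: hmlpbhaj
Reading characters right to left:
  Position 7: 'j'
  Position 6: 'a'
  Position 5: 'h'
  Position 4: 'b'
  Position 3: 'p'
  Position 2: 'l'
  Position 1: 'm'
  Position 0: 'h'
Reversed: jahbplmh

jahbplmh


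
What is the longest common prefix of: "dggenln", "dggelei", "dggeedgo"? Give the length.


Words: dggenln, dggelei, dggeedgo
  Position 0: all 'd' => match
  Position 1: all 'g' => match
  Position 2: all 'g' => match
  Position 3: all 'e' => match
  Position 4: ('n', 'l', 'e') => mismatch, stop
LCP = "dgge" (length 4)

4


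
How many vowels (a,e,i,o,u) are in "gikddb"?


Input: gikddb
Checking each character:
  'g' at position 0: consonant
  'i' at position 1: vowel (running total: 1)
  'k' at position 2: consonant
  'd' at position 3: consonant
  'd' at position 4: consonant
  'b' at position 5: consonant
Total vowels: 1

1


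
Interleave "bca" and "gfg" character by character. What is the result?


Interleaving "bca" and "gfg":
  Position 0: 'b' from first, 'g' from second => "bg"
  Position 1: 'c' from first, 'f' from second => "cf"
  Position 2: 'a' from first, 'g' from second => "ag"
Result: bgcfag

bgcfag


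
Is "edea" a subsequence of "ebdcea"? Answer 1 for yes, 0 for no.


Check if "edea" is a subsequence of "ebdcea"
Greedy scan:
  Position 0 ('e'): matches sub[0] = 'e'
  Position 1 ('b'): no match needed
  Position 2 ('d'): matches sub[1] = 'd'
  Position 3 ('c'): no match needed
  Position 4 ('e'): matches sub[2] = 'e'
  Position 5 ('a'): matches sub[3] = 'a'
All 4 characters matched => is a subsequence

1


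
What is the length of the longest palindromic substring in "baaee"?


Input: "baaee"
Checking substrings for palindromes:
  [1:3] "aa" (len 2) => palindrome
  [3:5] "ee" (len 2) => palindrome
Longest palindromic substring: "aa" with length 2

2


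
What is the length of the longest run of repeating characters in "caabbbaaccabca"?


Input: "caabbbaaccabca"
Scanning for longest run:
  Position 1 ('a'): new char, reset run to 1
  Position 2 ('a'): continues run of 'a', length=2
  Position 3 ('b'): new char, reset run to 1
  Position 4 ('b'): continues run of 'b', length=2
  Position 5 ('b'): continues run of 'b', length=3
  Position 6 ('a'): new char, reset run to 1
  Position 7 ('a'): continues run of 'a', length=2
  Position 8 ('c'): new char, reset run to 1
  Position 9 ('c'): continues run of 'c', length=2
  Position 10 ('a'): new char, reset run to 1
  Position 11 ('b'): new char, reset run to 1
  Position 12 ('c'): new char, reset run to 1
  Position 13 ('a'): new char, reset run to 1
Longest run: 'b' with length 3

3


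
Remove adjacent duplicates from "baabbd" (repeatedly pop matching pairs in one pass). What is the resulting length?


Input: baabbd
Stack-based adjacent duplicate removal:
  Read 'b': push. Stack: b
  Read 'a': push. Stack: ba
  Read 'a': matches stack top 'a' => pop. Stack: b
  Read 'b': matches stack top 'b' => pop. Stack: (empty)
  Read 'b': push. Stack: b
  Read 'd': push. Stack: bd
Final stack: "bd" (length 2)

2


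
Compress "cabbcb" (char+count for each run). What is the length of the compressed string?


Input: cabbcb
Runs:
  'c' x 1 => "c1"
  'a' x 1 => "a1"
  'b' x 2 => "b2"
  'c' x 1 => "c1"
  'b' x 1 => "b1"
Compressed: "c1a1b2c1b1"
Compressed length: 10

10


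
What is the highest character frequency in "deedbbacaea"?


Input: deedbbacaea
Character counts:
  'a': 3
  'b': 2
  'c': 1
  'd': 2
  'e': 3
Maximum frequency: 3

3


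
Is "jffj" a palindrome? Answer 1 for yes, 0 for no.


Input: jffj
Reversed: jffj
  Compare pos 0 ('j') with pos 3 ('j'): match
  Compare pos 1 ('f') with pos 2 ('f'): match
Result: palindrome

1


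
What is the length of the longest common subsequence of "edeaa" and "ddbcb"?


LCS of "edeaa" and "ddbcb"
DP table:
           d    d    b    c    b
      0    0    0    0    0    0
  e   0    0    0    0    0    0
  d   0    1    1    1    1    1
  e   0    1    1    1    1    1
  a   0    1    1    1    1    1
  a   0    1    1    1    1    1
LCS length = dp[5][5] = 1

1


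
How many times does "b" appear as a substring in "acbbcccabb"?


Searching for "b" in "acbbcccabb"
Scanning each position:
  Position 0: "a" => no
  Position 1: "c" => no
  Position 2: "b" => MATCH
  Position 3: "b" => MATCH
  Position 4: "c" => no
  Position 5: "c" => no
  Position 6: "c" => no
  Position 7: "a" => no
  Position 8: "b" => MATCH
  Position 9: "b" => MATCH
Total occurrences: 4

4


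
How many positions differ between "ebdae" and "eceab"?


Comparing "ebdae" and "eceab" position by position:
  Position 0: 'e' vs 'e' => same
  Position 1: 'b' vs 'c' => DIFFER
  Position 2: 'd' vs 'e' => DIFFER
  Position 3: 'a' vs 'a' => same
  Position 4: 'e' vs 'b' => DIFFER
Positions that differ: 3

3


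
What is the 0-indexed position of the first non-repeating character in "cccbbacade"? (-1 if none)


Input: cccbbacade
Character frequencies:
  'a': 2
  'b': 2
  'c': 4
  'd': 1
  'e': 1
Scanning left to right for freq == 1:
  Position 0 ('c'): freq=4, skip
  Position 1 ('c'): freq=4, skip
  Position 2 ('c'): freq=4, skip
  Position 3 ('b'): freq=2, skip
  Position 4 ('b'): freq=2, skip
  Position 5 ('a'): freq=2, skip
  Position 6 ('c'): freq=4, skip
  Position 7 ('a'): freq=2, skip
  Position 8 ('d'): unique! => answer = 8

8


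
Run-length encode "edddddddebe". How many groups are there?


Input: edddddddebe
Scanning for consecutive runs:
  Group 1: 'e' x 1 (positions 0-0)
  Group 2: 'd' x 7 (positions 1-7)
  Group 3: 'e' x 1 (positions 8-8)
  Group 4: 'b' x 1 (positions 9-9)
  Group 5: 'e' x 1 (positions 10-10)
Total groups: 5

5


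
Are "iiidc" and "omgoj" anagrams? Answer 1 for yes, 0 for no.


Strings: "iiidc", "omgoj"
Sorted first:  cdiii
Sorted second: gjmoo
Differ at position 0: 'c' vs 'g' => not anagrams

0


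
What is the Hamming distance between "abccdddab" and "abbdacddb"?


Comparing "abccdddab" and "abbdacddb" position by position:
  Position 0: 'a' vs 'a' => same
  Position 1: 'b' vs 'b' => same
  Position 2: 'c' vs 'b' => differ
  Position 3: 'c' vs 'd' => differ
  Position 4: 'd' vs 'a' => differ
  Position 5: 'd' vs 'c' => differ
  Position 6: 'd' vs 'd' => same
  Position 7: 'a' vs 'd' => differ
  Position 8: 'b' vs 'b' => same
Total differences (Hamming distance): 5

5


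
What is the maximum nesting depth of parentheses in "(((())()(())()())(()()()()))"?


Input: "(((())()(())()())(()()()()))"
Tracking depth:
  Position 0 '(': depth becomes 1
  Position 1 '(': depth becomes 2
  Position 2 '(': depth becomes 3
  Position 3 '(': depth becomes 4
  Position 4 ')': depth becomes 3
  Position 5 ')': depth becomes 2
  Position 6 '(': depth becomes 3
  Position 7 ')': depth becomes 2
  Position 8 '(': depth becomes 3
  Position 9 '(': depth becomes 4
  Position 10 ')': depth becomes 3
  Position 11 ')': depth becomes 2
  Position 12 '(': depth becomes 3
  Position 13 ')': depth becomes 2
  Position 14 '(': depth becomes 3
  Position 15 ')': depth becomes 2
  Position 16 ')': depth becomes 1
  Position 17 '(': depth becomes 2
  Position 18 '(': depth becomes 3
  Position 19 ')': depth becomes 2
  Position 20 '(': depth becomes 3
  Position 21 ')': depth becomes 2
  Position 22 '(': depth becomes 3
  Position 23 ')': depth becomes 2
  Position 24 '(': depth becomes 3
  Position 25 ')': depth becomes 2
  Position 26 ')': depth becomes 1
  Position 27 ')': depth becomes 0
Maximum depth reached: 4

4


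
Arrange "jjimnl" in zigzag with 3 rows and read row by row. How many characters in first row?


Zigzag "jjimnl" into 3 rows:
Placing characters:
  'j' => row 0
  'j' => row 1
  'i' => row 2
  'm' => row 1
  'n' => row 0
  'l' => row 1
Rows:
  Row 0: "jn"
  Row 1: "jml"
  Row 2: "i"
First row length: 2

2


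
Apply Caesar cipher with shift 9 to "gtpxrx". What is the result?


Caesar cipher: shift "gtpxrx" by 9
  'g' (pos 6) + 9 = pos 15 = 'p'
  't' (pos 19) + 9 = pos 2 = 'c'
  'p' (pos 15) + 9 = pos 24 = 'y'
  'x' (pos 23) + 9 = pos 6 = 'g'
  'r' (pos 17) + 9 = pos 0 = 'a'
  'x' (pos 23) + 9 = pos 6 = 'g'
Result: pcygag

pcygag


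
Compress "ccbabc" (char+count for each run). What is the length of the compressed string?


Input: ccbabc
Runs:
  'c' x 2 => "c2"
  'b' x 1 => "b1"
  'a' x 1 => "a1"
  'b' x 1 => "b1"
  'c' x 1 => "c1"
Compressed: "c2b1a1b1c1"
Compressed length: 10

10


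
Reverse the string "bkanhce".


Input: bkanhce
Reading characters right to left:
  Position 6: 'e'
  Position 5: 'c'
  Position 4: 'h'
  Position 3: 'n'
  Position 2: 'a'
  Position 1: 'k'
  Position 0: 'b'
Reversed: echnakb

echnakb


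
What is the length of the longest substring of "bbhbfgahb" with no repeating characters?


Input: "bbhbfgahb"
Sliding window (track last position of each char):
  Position 0 ('b'): window [0,0] length 1 -- new best
  Position 1 ('b'): repeat (last at 0), move window start to 1
  Position 1 ('b'): window [1,1] length 1
  Position 2 ('h'): window [1,2] length 2 -- new best
  Position 3 ('b'): repeat (last at 1), move window start to 2
  Position 3 ('b'): window [2,3] length 2
  Position 4 ('f'): window [2,4] length 3 -- new best
  Position 5 ('g'): window [2,5] length 4 -- new best
  Position 6 ('a'): window [2,6] length 5 -- new best
  Position 7 ('h'): repeat (last at 2), move window start to 3
  Position 7 ('h'): window [3,7] length 5
  Position 8 ('b'): repeat (last at 3), move window start to 4
  Position 8 ('b'): window [4,8] length 5
Longest substring with no repeats: "hbfga" with length 5

5


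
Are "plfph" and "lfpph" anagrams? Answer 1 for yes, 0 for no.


Strings: "plfph", "lfpph"
Sorted first:  fhlpp
Sorted second: fhlpp
Sorted forms match => anagrams

1


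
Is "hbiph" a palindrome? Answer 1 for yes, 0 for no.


Input: hbiph
Reversed: hpibh
  Compare pos 0 ('h') with pos 4 ('h'): match
  Compare pos 1 ('b') with pos 3 ('p'): MISMATCH
Result: not a palindrome

0


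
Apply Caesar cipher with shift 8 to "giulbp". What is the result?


Caesar cipher: shift "giulbp" by 8
  'g' (pos 6) + 8 = pos 14 = 'o'
  'i' (pos 8) + 8 = pos 16 = 'q'
  'u' (pos 20) + 8 = pos 2 = 'c'
  'l' (pos 11) + 8 = pos 19 = 't'
  'b' (pos 1) + 8 = pos 9 = 'j'
  'p' (pos 15) + 8 = pos 23 = 'x'
Result: oqctjx

oqctjx


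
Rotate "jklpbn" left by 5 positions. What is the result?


Input: "jklpbn", rotate left by 5
First 5 characters: "jklpb"
Remaining characters: "n"
Concatenate remaining + first: "n" + "jklpb" = "njklpb"

njklpb


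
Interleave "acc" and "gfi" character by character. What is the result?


Interleaving "acc" and "gfi":
  Position 0: 'a' from first, 'g' from second => "ag"
  Position 1: 'c' from first, 'f' from second => "cf"
  Position 2: 'c' from first, 'i' from second => "ci"
Result: agcfci

agcfci


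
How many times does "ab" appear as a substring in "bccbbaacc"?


Searching for "ab" in "bccbbaacc"
Scanning each position:
  Position 0: "bc" => no
  Position 1: "cc" => no
  Position 2: "cb" => no
  Position 3: "bb" => no
  Position 4: "ba" => no
  Position 5: "aa" => no
  Position 6: "ac" => no
  Position 7: "cc" => no
Total occurrences: 0

0


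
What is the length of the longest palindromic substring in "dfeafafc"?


Input: "dfeafafc"
Checking substrings for palindromes:
  [3:6] "afa" (len 3) => palindrome
  [4:7] "faf" (len 3) => palindrome
Longest palindromic substring: "afa" with length 3

3


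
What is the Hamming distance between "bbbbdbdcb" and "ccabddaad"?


Comparing "bbbbdbdcb" and "ccabddaad" position by position:
  Position 0: 'b' vs 'c' => differ
  Position 1: 'b' vs 'c' => differ
  Position 2: 'b' vs 'a' => differ
  Position 3: 'b' vs 'b' => same
  Position 4: 'd' vs 'd' => same
  Position 5: 'b' vs 'd' => differ
  Position 6: 'd' vs 'a' => differ
  Position 7: 'c' vs 'a' => differ
  Position 8: 'b' vs 'd' => differ
Total differences (Hamming distance): 7

7


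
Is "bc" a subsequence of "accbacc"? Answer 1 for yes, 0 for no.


Check if "bc" is a subsequence of "accbacc"
Greedy scan:
  Position 0 ('a'): no match needed
  Position 1 ('c'): no match needed
  Position 2 ('c'): no match needed
  Position 3 ('b'): matches sub[0] = 'b'
  Position 4 ('a'): no match needed
  Position 5 ('c'): matches sub[1] = 'c'
  Position 6 ('c'): no match needed
All 2 characters matched => is a subsequence

1


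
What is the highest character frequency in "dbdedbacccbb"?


Input: dbdedbacccbb
Character counts:
  'a': 1
  'b': 4
  'c': 3
  'd': 3
  'e': 1
Maximum frequency: 4

4


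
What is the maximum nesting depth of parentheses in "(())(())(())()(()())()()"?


Input: "(())(())(())()(()())()()"
Tracking depth:
  Position 0 '(': depth becomes 1
  Position 1 '(': depth becomes 2
  Position 2 ')': depth becomes 1
  Position 3 ')': depth becomes 0
  Position 4 '(': depth becomes 1
  Position 5 '(': depth becomes 2
  Position 6 ')': depth becomes 1
  Position 7 ')': depth becomes 0
  Position 8 '(': depth becomes 1
  Position 9 '(': depth becomes 2
  Position 10 ')': depth becomes 1
  Position 11 ')': depth becomes 0
  Position 12 '(': depth becomes 1
  Position 13 ')': depth becomes 0
  Position 14 '(': depth becomes 1
  Position 15 '(': depth becomes 2
  Position 16 ')': depth becomes 1
  Position 17 '(': depth becomes 2
  Position 18 ')': depth becomes 1
  Position 19 ')': depth becomes 0
  Position 20 '(': depth becomes 1
  Position 21 ')': depth becomes 0
  Position 22 '(': depth becomes 1
  Position 23 ')': depth becomes 0
Maximum depth reached: 2

2


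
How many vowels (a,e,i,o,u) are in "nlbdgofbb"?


Input: nlbdgofbb
Checking each character:
  'n' at position 0: consonant
  'l' at position 1: consonant
  'b' at position 2: consonant
  'd' at position 3: consonant
  'g' at position 4: consonant
  'o' at position 5: vowel (running total: 1)
  'f' at position 6: consonant
  'b' at position 7: consonant
  'b' at position 8: consonant
Total vowels: 1

1


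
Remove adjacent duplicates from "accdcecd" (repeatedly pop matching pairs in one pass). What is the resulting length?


Input: accdcecd
Stack-based adjacent duplicate removal:
  Read 'a': push. Stack: a
  Read 'c': push. Stack: ac
  Read 'c': matches stack top 'c' => pop. Stack: a
  Read 'd': push. Stack: ad
  Read 'c': push. Stack: adc
  Read 'e': push. Stack: adce
  Read 'c': push. Stack: adcec
  Read 'd': push. Stack: adcecd
Final stack: "adcecd" (length 6)

6


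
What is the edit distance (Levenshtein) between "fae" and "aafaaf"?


Computing edit distance: "fae" -> "aafaaf"
DP table:
           a    a    f    a    a    f
      0    1    2    3    4    5    6
  f   1    1    2    2    3    4    5
  a   2    1    1    2    2    3    4
  e   3    2    2    2    3    3    4
Edit distance = dp[3][6] = 4

4


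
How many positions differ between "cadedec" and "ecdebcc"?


Comparing "cadedec" and "ecdebcc" position by position:
  Position 0: 'c' vs 'e' => DIFFER
  Position 1: 'a' vs 'c' => DIFFER
  Position 2: 'd' vs 'd' => same
  Position 3: 'e' vs 'e' => same
  Position 4: 'd' vs 'b' => DIFFER
  Position 5: 'e' vs 'c' => DIFFER
  Position 6: 'c' vs 'c' => same
Positions that differ: 4

4


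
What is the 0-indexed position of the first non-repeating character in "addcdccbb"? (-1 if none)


Input: addcdccbb
Character frequencies:
  'a': 1
  'b': 2
  'c': 3
  'd': 3
Scanning left to right for freq == 1:
  Position 0 ('a'): unique! => answer = 0

0


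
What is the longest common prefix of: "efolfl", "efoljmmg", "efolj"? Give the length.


Words: efolfl, efoljmmg, efolj
  Position 0: all 'e' => match
  Position 1: all 'f' => match
  Position 2: all 'o' => match
  Position 3: all 'l' => match
  Position 4: ('f', 'j', 'j') => mismatch, stop
LCP = "efol" (length 4)

4


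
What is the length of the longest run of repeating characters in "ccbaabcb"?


Input: "ccbaabcb"
Scanning for longest run:
  Position 1 ('c'): continues run of 'c', length=2
  Position 2 ('b'): new char, reset run to 1
  Position 3 ('a'): new char, reset run to 1
  Position 4 ('a'): continues run of 'a', length=2
  Position 5 ('b'): new char, reset run to 1
  Position 6 ('c'): new char, reset run to 1
  Position 7 ('b'): new char, reset run to 1
Longest run: 'c' with length 2

2


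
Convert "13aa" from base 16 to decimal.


Input: "13aa" in base 16
Positional expansion:
  Digit '1' (value 1) x 16^3 = 4096
  Digit '3' (value 3) x 16^2 = 768
  Digit 'a' (value 10) x 16^1 = 160
  Digit 'a' (value 10) x 16^0 = 10
Sum = 5034

5034


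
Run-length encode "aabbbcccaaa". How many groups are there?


Input: aabbbcccaaa
Scanning for consecutive runs:
  Group 1: 'a' x 2 (positions 0-1)
  Group 2: 'b' x 3 (positions 2-4)
  Group 3: 'c' x 3 (positions 5-7)
  Group 4: 'a' x 3 (positions 8-10)
Total groups: 4

4


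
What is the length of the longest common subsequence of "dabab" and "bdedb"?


LCS of "dabab" and "bdedb"
DP table:
           b    d    e    d    b
      0    0    0    0    0    0
  d   0    0    1    1    1    1
  a   0    0    1    1    1    1
  b   0    1    1    1    1    2
  a   0    1    1    1    1    2
  b   0    1    1    1    1    2
LCS length = dp[5][5] = 2

2


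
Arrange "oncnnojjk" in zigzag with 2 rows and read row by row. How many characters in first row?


Zigzag "oncnnojjk" into 2 rows:
Placing characters:
  'o' => row 0
  'n' => row 1
  'c' => row 0
  'n' => row 1
  'n' => row 0
  'o' => row 1
  'j' => row 0
  'j' => row 1
  'k' => row 0
Rows:
  Row 0: "ocnjk"
  Row 1: "nnoj"
First row length: 5

5


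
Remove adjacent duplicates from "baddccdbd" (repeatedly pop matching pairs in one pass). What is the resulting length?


Input: baddccdbd
Stack-based adjacent duplicate removal:
  Read 'b': push. Stack: b
  Read 'a': push. Stack: ba
  Read 'd': push. Stack: bad
  Read 'd': matches stack top 'd' => pop. Stack: ba
  Read 'c': push. Stack: bac
  Read 'c': matches stack top 'c' => pop. Stack: ba
  Read 'd': push. Stack: bad
  Read 'b': push. Stack: badb
  Read 'd': push. Stack: badbd
Final stack: "badbd" (length 5)

5


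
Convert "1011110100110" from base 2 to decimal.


Input: "1011110100110" in base 2
Positional expansion:
  Digit '1' (value 1) x 2^12 = 4096
  Digit '0' (value 0) x 2^11 = 0
  Digit '1' (value 1) x 2^10 = 1024
  Digit '1' (value 1) x 2^9 = 512
  Digit '1' (value 1) x 2^8 = 256
  Digit '1' (value 1) x 2^7 = 128
  Digit '0' (value 0) x 2^6 = 0
  Digit '1' (value 1) x 2^5 = 32
  Digit '0' (value 0) x 2^4 = 0
  Digit '0' (value 0) x 2^3 = 0
  Digit '1' (value 1) x 2^2 = 4
  Digit '1' (value 1) x 2^1 = 2
  Digit '0' (value 0) x 2^0 = 0
Sum = 6054

6054


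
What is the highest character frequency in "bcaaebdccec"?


Input: bcaaebdccec
Character counts:
  'a': 2
  'b': 2
  'c': 4
  'd': 1
  'e': 2
Maximum frequency: 4

4


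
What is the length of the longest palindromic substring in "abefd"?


Input: "abefd"
Checking substrings for palindromes:
  No multi-char palindromic substrings found
Longest palindromic substring: "a" with length 1

1


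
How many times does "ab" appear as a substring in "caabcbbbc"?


Searching for "ab" in "caabcbbbc"
Scanning each position:
  Position 0: "ca" => no
  Position 1: "aa" => no
  Position 2: "ab" => MATCH
  Position 3: "bc" => no
  Position 4: "cb" => no
  Position 5: "bb" => no
  Position 6: "bb" => no
  Position 7: "bc" => no
Total occurrences: 1

1


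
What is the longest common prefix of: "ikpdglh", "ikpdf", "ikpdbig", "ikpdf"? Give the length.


Words: ikpdglh, ikpdf, ikpdbig, ikpdf
  Position 0: all 'i' => match
  Position 1: all 'k' => match
  Position 2: all 'p' => match
  Position 3: all 'd' => match
  Position 4: ('g', 'f', 'b', 'f') => mismatch, stop
LCP = "ikpd" (length 4)

4


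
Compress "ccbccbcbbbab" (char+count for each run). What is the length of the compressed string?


Input: ccbccbcbbbab
Runs:
  'c' x 2 => "c2"
  'b' x 1 => "b1"
  'c' x 2 => "c2"
  'b' x 1 => "b1"
  'c' x 1 => "c1"
  'b' x 3 => "b3"
  'a' x 1 => "a1"
  'b' x 1 => "b1"
Compressed: "c2b1c2b1c1b3a1b1"
Compressed length: 16

16


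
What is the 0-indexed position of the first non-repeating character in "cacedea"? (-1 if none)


Input: cacedea
Character frequencies:
  'a': 2
  'c': 2
  'd': 1
  'e': 2
Scanning left to right for freq == 1:
  Position 0 ('c'): freq=2, skip
  Position 1 ('a'): freq=2, skip
  Position 2 ('c'): freq=2, skip
  Position 3 ('e'): freq=2, skip
  Position 4 ('d'): unique! => answer = 4

4


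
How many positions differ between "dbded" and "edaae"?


Comparing "dbded" and "edaae" position by position:
  Position 0: 'd' vs 'e' => DIFFER
  Position 1: 'b' vs 'd' => DIFFER
  Position 2: 'd' vs 'a' => DIFFER
  Position 3: 'e' vs 'a' => DIFFER
  Position 4: 'd' vs 'e' => DIFFER
Positions that differ: 5

5


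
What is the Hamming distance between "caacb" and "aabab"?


Comparing "caacb" and "aabab" position by position:
  Position 0: 'c' vs 'a' => differ
  Position 1: 'a' vs 'a' => same
  Position 2: 'a' vs 'b' => differ
  Position 3: 'c' vs 'a' => differ
  Position 4: 'b' vs 'b' => same
Total differences (Hamming distance): 3

3


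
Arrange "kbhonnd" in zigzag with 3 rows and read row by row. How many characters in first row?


Zigzag "kbhonnd" into 3 rows:
Placing characters:
  'k' => row 0
  'b' => row 1
  'h' => row 2
  'o' => row 1
  'n' => row 0
  'n' => row 1
  'd' => row 2
Rows:
  Row 0: "kn"
  Row 1: "bon"
  Row 2: "hd"
First row length: 2

2


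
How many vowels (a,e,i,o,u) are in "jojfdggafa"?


Input: jojfdggafa
Checking each character:
  'j' at position 0: consonant
  'o' at position 1: vowel (running total: 1)
  'j' at position 2: consonant
  'f' at position 3: consonant
  'd' at position 4: consonant
  'g' at position 5: consonant
  'g' at position 6: consonant
  'a' at position 7: vowel (running total: 2)
  'f' at position 8: consonant
  'a' at position 9: vowel (running total: 3)
Total vowels: 3

3


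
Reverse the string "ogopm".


Input: ogopm
Reading characters right to left:
  Position 4: 'm'
  Position 3: 'p'
  Position 2: 'o'
  Position 1: 'g'
  Position 0: 'o'
Reversed: mpogo

mpogo


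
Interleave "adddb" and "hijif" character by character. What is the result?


Interleaving "adddb" and "hijif":
  Position 0: 'a' from first, 'h' from second => "ah"
  Position 1: 'd' from first, 'i' from second => "di"
  Position 2: 'd' from first, 'j' from second => "dj"
  Position 3: 'd' from first, 'i' from second => "di"
  Position 4: 'b' from first, 'f' from second => "bf"
Result: ahdidjdibf

ahdidjdibf


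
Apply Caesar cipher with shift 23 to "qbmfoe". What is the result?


Caesar cipher: shift "qbmfoe" by 23
  'q' (pos 16) + 23 = pos 13 = 'n'
  'b' (pos 1) + 23 = pos 24 = 'y'
  'm' (pos 12) + 23 = pos 9 = 'j'
  'f' (pos 5) + 23 = pos 2 = 'c'
  'o' (pos 14) + 23 = pos 11 = 'l'
  'e' (pos 4) + 23 = pos 1 = 'b'
Result: nyjclb

nyjclb


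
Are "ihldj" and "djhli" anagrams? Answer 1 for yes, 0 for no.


Strings: "ihldj", "djhli"
Sorted first:  dhijl
Sorted second: dhijl
Sorted forms match => anagrams

1


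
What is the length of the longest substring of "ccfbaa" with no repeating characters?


Input: "ccfbaa"
Sliding window (track last position of each char):
  Position 0 ('c'): window [0,0] length 1 -- new best
  Position 1 ('c'): repeat (last at 0), move window start to 1
  Position 1 ('c'): window [1,1] length 1
  Position 2 ('f'): window [1,2] length 2 -- new best
  Position 3 ('b'): window [1,3] length 3 -- new best
  Position 4 ('a'): window [1,4] length 4 -- new best
  Position 5 ('a'): repeat (last at 4), move window start to 5
  Position 5 ('a'): window [5,5] length 1
Longest substring with no repeats: "cfba" with length 4

4


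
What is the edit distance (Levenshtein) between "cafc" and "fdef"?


Computing edit distance: "cafc" -> "fdef"
DP table:
           f    d    e    f
      0    1    2    3    4
  c   1    1    2    3    4
  a   2    2    2    3    4
  f   3    2    3    3    3
  c   4    3    3    4    4
Edit distance = dp[4][4] = 4

4


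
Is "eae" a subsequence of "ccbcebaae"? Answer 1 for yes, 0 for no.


Check if "eae" is a subsequence of "ccbcebaae"
Greedy scan:
  Position 0 ('c'): no match needed
  Position 1 ('c'): no match needed
  Position 2 ('b'): no match needed
  Position 3 ('c'): no match needed
  Position 4 ('e'): matches sub[0] = 'e'
  Position 5 ('b'): no match needed
  Position 6 ('a'): matches sub[1] = 'a'
  Position 7 ('a'): no match needed
  Position 8 ('e'): matches sub[2] = 'e'
All 3 characters matched => is a subsequence

1


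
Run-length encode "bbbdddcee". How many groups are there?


Input: bbbdddcee
Scanning for consecutive runs:
  Group 1: 'b' x 3 (positions 0-2)
  Group 2: 'd' x 3 (positions 3-5)
  Group 3: 'c' x 1 (positions 6-6)
  Group 4: 'e' x 2 (positions 7-8)
Total groups: 4

4


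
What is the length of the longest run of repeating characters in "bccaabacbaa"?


Input: "bccaabacbaa"
Scanning for longest run:
  Position 1 ('c'): new char, reset run to 1
  Position 2 ('c'): continues run of 'c', length=2
  Position 3 ('a'): new char, reset run to 1
  Position 4 ('a'): continues run of 'a', length=2
  Position 5 ('b'): new char, reset run to 1
  Position 6 ('a'): new char, reset run to 1
  Position 7 ('c'): new char, reset run to 1
  Position 8 ('b'): new char, reset run to 1
  Position 9 ('a'): new char, reset run to 1
  Position 10 ('a'): continues run of 'a', length=2
Longest run: 'c' with length 2

2


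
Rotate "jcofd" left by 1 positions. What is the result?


Input: "jcofd", rotate left by 1
First 1 characters: "j"
Remaining characters: "cofd"
Concatenate remaining + first: "cofd" + "j" = "cofdj"

cofdj


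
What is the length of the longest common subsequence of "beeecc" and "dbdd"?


LCS of "beeecc" and "dbdd"
DP table:
           d    b    d    d
      0    0    0    0    0
  b   0    0    1    1    1
  e   0    0    1    1    1
  e   0    0    1    1    1
  e   0    0    1    1    1
  c   0    0    1    1    1
  c   0    0    1    1    1
LCS length = dp[6][4] = 1

1


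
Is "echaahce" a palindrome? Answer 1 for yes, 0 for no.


Input: echaahce
Reversed: echaahce
  Compare pos 0 ('e') with pos 7 ('e'): match
  Compare pos 1 ('c') with pos 6 ('c'): match
  Compare pos 2 ('h') with pos 5 ('h'): match
  Compare pos 3 ('a') with pos 4 ('a'): match
Result: palindrome

1


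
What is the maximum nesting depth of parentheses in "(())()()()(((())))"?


Input: "(())()()()(((())))"
Tracking depth:
  Position 0 '(': depth becomes 1
  Position 1 '(': depth becomes 2
  Position 2 ')': depth becomes 1
  Position 3 ')': depth becomes 0
  Position 4 '(': depth becomes 1
  Position 5 ')': depth becomes 0
  Position 6 '(': depth becomes 1
  Position 7 ')': depth becomes 0
  Position 8 '(': depth becomes 1
  Position 9 ')': depth becomes 0
  Position 10 '(': depth becomes 1
  Position 11 '(': depth becomes 2
  Position 12 '(': depth becomes 3
  Position 13 '(': depth becomes 4
  Position 14 ')': depth becomes 3
  Position 15 ')': depth becomes 2
  Position 16 ')': depth becomes 1
  Position 17 ')': depth becomes 0
Maximum depth reached: 4

4


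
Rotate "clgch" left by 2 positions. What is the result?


Input: "clgch", rotate left by 2
First 2 characters: "cl"
Remaining characters: "gch"
Concatenate remaining + first: "gch" + "cl" = "gchcl"

gchcl


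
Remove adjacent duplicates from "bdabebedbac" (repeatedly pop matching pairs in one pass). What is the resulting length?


Input: bdabebedbac
Stack-based adjacent duplicate removal:
  Read 'b': push. Stack: b
  Read 'd': push. Stack: bd
  Read 'a': push. Stack: bda
  Read 'b': push. Stack: bdab
  Read 'e': push. Stack: bdabe
  Read 'b': push. Stack: bdabeb
  Read 'e': push. Stack: bdabebe
  Read 'd': push. Stack: bdabebed
  Read 'b': push. Stack: bdabebedb
  Read 'a': push. Stack: bdabebedba
  Read 'c': push. Stack: bdabebedbac
Final stack: "bdabebedbac" (length 11)

11


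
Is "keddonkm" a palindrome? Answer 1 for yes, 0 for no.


Input: keddonkm
Reversed: mknoddek
  Compare pos 0 ('k') with pos 7 ('m'): MISMATCH
  Compare pos 1 ('e') with pos 6 ('k'): MISMATCH
  Compare pos 2 ('d') with pos 5 ('n'): MISMATCH
  Compare pos 3 ('d') with pos 4 ('o'): MISMATCH
Result: not a palindrome

0


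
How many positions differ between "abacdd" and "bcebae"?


Comparing "abacdd" and "bcebae" position by position:
  Position 0: 'a' vs 'b' => DIFFER
  Position 1: 'b' vs 'c' => DIFFER
  Position 2: 'a' vs 'e' => DIFFER
  Position 3: 'c' vs 'b' => DIFFER
  Position 4: 'd' vs 'a' => DIFFER
  Position 5: 'd' vs 'e' => DIFFER
Positions that differ: 6

6


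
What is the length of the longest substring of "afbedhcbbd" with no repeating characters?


Input: "afbedhcbbd"
Sliding window (track last position of each char):
  Position 0 ('a'): window [0,0] length 1 -- new best
  Position 1 ('f'): window [0,1] length 2 -- new best
  Position 2 ('b'): window [0,2] length 3 -- new best
  Position 3 ('e'): window [0,3] length 4 -- new best
  Position 4 ('d'): window [0,4] length 5 -- new best
  Position 5 ('h'): window [0,5] length 6 -- new best
  Position 6 ('c'): window [0,6] length 7 -- new best
  Position 7 ('b'): repeat (last at 2), move window start to 3
  Position 7 ('b'): window [3,7] length 5
  Position 8 ('b'): repeat (last at 7), move window start to 8
  Position 8 ('b'): window [8,8] length 1
  Position 9 ('d'): window [8,9] length 2
Longest substring with no repeats: "afbedhc" with length 7

7


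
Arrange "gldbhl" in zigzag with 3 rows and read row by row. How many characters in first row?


Zigzag "gldbhl" into 3 rows:
Placing characters:
  'g' => row 0
  'l' => row 1
  'd' => row 2
  'b' => row 1
  'h' => row 0
  'l' => row 1
Rows:
  Row 0: "gh"
  Row 1: "lbl"
  Row 2: "d"
First row length: 2

2


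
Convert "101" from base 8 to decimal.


Input: "101" in base 8
Positional expansion:
  Digit '1' (value 1) x 8^2 = 64
  Digit '0' (value 0) x 8^1 = 0
  Digit '1' (value 1) x 8^0 = 1
Sum = 65

65


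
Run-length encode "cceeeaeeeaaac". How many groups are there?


Input: cceeeaeeeaaac
Scanning for consecutive runs:
  Group 1: 'c' x 2 (positions 0-1)
  Group 2: 'e' x 3 (positions 2-4)
  Group 3: 'a' x 1 (positions 5-5)
  Group 4: 'e' x 3 (positions 6-8)
  Group 5: 'a' x 3 (positions 9-11)
  Group 6: 'c' x 1 (positions 12-12)
Total groups: 6

6


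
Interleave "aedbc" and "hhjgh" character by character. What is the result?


Interleaving "aedbc" and "hhjgh":
  Position 0: 'a' from first, 'h' from second => "ah"
  Position 1: 'e' from first, 'h' from second => "eh"
  Position 2: 'd' from first, 'j' from second => "dj"
  Position 3: 'b' from first, 'g' from second => "bg"
  Position 4: 'c' from first, 'h' from second => "ch"
Result: ahehdjbgch

ahehdjbgch


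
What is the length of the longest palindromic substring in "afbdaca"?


Input: "afbdaca"
Checking substrings for palindromes:
  [4:7] "aca" (len 3) => palindrome
Longest palindromic substring: "aca" with length 3

3


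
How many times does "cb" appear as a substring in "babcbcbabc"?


Searching for "cb" in "babcbcbabc"
Scanning each position:
  Position 0: "ba" => no
  Position 1: "ab" => no
  Position 2: "bc" => no
  Position 3: "cb" => MATCH
  Position 4: "bc" => no
  Position 5: "cb" => MATCH
  Position 6: "ba" => no
  Position 7: "ab" => no
  Position 8: "bc" => no
Total occurrences: 2

2


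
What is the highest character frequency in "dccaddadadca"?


Input: dccaddadadca
Character counts:
  'a': 4
  'c': 3
  'd': 5
Maximum frequency: 5

5


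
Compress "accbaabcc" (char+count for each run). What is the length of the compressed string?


Input: accbaabcc
Runs:
  'a' x 1 => "a1"
  'c' x 2 => "c2"
  'b' x 1 => "b1"
  'a' x 2 => "a2"
  'b' x 1 => "b1"
  'c' x 2 => "c2"
Compressed: "a1c2b1a2b1c2"
Compressed length: 12

12


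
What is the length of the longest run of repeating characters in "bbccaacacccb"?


Input: "bbccaacacccb"
Scanning for longest run:
  Position 1 ('b'): continues run of 'b', length=2
  Position 2 ('c'): new char, reset run to 1
  Position 3 ('c'): continues run of 'c', length=2
  Position 4 ('a'): new char, reset run to 1
  Position 5 ('a'): continues run of 'a', length=2
  Position 6 ('c'): new char, reset run to 1
  Position 7 ('a'): new char, reset run to 1
  Position 8 ('c'): new char, reset run to 1
  Position 9 ('c'): continues run of 'c', length=2
  Position 10 ('c'): continues run of 'c', length=3
  Position 11 ('b'): new char, reset run to 1
Longest run: 'c' with length 3

3


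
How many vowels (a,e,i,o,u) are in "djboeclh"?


Input: djboeclh
Checking each character:
  'd' at position 0: consonant
  'j' at position 1: consonant
  'b' at position 2: consonant
  'o' at position 3: vowel (running total: 1)
  'e' at position 4: vowel (running total: 2)
  'c' at position 5: consonant
  'l' at position 6: consonant
  'h' at position 7: consonant
Total vowels: 2

2


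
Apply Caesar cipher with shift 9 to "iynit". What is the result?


Caesar cipher: shift "iynit" by 9
  'i' (pos 8) + 9 = pos 17 = 'r'
  'y' (pos 24) + 9 = pos 7 = 'h'
  'n' (pos 13) + 9 = pos 22 = 'w'
  'i' (pos 8) + 9 = pos 17 = 'r'
  't' (pos 19) + 9 = pos 2 = 'c'
Result: rhwrc

rhwrc


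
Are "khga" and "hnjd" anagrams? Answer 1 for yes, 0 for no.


Strings: "khga", "hnjd"
Sorted first:  aghk
Sorted second: dhjn
Differ at position 0: 'a' vs 'd' => not anagrams

0


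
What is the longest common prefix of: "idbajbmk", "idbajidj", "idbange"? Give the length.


Words: idbajbmk, idbajidj, idbange
  Position 0: all 'i' => match
  Position 1: all 'd' => match
  Position 2: all 'b' => match
  Position 3: all 'a' => match
  Position 4: ('j', 'j', 'n') => mismatch, stop
LCP = "idba" (length 4)

4


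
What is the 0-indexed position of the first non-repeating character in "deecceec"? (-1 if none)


Input: deecceec
Character frequencies:
  'c': 3
  'd': 1
  'e': 4
Scanning left to right for freq == 1:
  Position 0 ('d'): unique! => answer = 0

0


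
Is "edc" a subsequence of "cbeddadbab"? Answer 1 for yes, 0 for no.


Check if "edc" is a subsequence of "cbeddadbab"
Greedy scan:
  Position 0 ('c'): no match needed
  Position 1 ('b'): no match needed
  Position 2 ('e'): matches sub[0] = 'e'
  Position 3 ('d'): matches sub[1] = 'd'
  Position 4 ('d'): no match needed
  Position 5 ('a'): no match needed
  Position 6 ('d'): no match needed
  Position 7 ('b'): no match needed
  Position 8 ('a'): no match needed
  Position 9 ('b'): no match needed
Only matched 2/3 characters => not a subsequence

0


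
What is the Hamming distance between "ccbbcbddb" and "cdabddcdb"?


Comparing "ccbbcbddb" and "cdabddcdb" position by position:
  Position 0: 'c' vs 'c' => same
  Position 1: 'c' vs 'd' => differ
  Position 2: 'b' vs 'a' => differ
  Position 3: 'b' vs 'b' => same
  Position 4: 'c' vs 'd' => differ
  Position 5: 'b' vs 'd' => differ
  Position 6: 'd' vs 'c' => differ
  Position 7: 'd' vs 'd' => same
  Position 8: 'b' vs 'b' => same
Total differences (Hamming distance): 5

5


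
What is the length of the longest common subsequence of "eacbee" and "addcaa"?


LCS of "eacbee" and "addcaa"
DP table:
           a    d    d    c    a    a
      0    0    0    0    0    0    0
  e   0    0    0    0    0    0    0
  a   0    1    1    1    1    1    1
  c   0    1    1    1    2    2    2
  b   0    1    1    1    2    2    2
  e   0    1    1    1    2    2    2
  e   0    1    1    1    2    2    2
LCS length = dp[6][6] = 2

2


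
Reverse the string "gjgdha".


Input: gjgdha
Reading characters right to left:
  Position 5: 'a'
  Position 4: 'h'
  Position 3: 'd'
  Position 2: 'g'
  Position 1: 'j'
  Position 0: 'g'
Reversed: ahdgjg

ahdgjg


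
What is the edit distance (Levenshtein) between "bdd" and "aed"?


Computing edit distance: "bdd" -> "aed"
DP table:
           a    e    d
      0    1    2    3
  b   1    1    2    3
  d   2    2    2    2
  d   3    3    3    2
Edit distance = dp[3][3] = 2

2


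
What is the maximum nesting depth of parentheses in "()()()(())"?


Input: "()()()(())"
Tracking depth:
  Position 0 '(': depth becomes 1
  Position 1 ')': depth becomes 0
  Position 2 '(': depth becomes 1
  Position 3 ')': depth becomes 0
  Position 4 '(': depth becomes 1
  Position 5 ')': depth becomes 0
  Position 6 '(': depth becomes 1
  Position 7 '(': depth becomes 2
  Position 8 ')': depth becomes 1
  Position 9 ')': depth becomes 0
Maximum depth reached: 2

2


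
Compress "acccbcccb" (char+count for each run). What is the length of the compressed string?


Input: acccbcccb
Runs:
  'a' x 1 => "a1"
  'c' x 3 => "c3"
  'b' x 1 => "b1"
  'c' x 3 => "c3"
  'b' x 1 => "b1"
Compressed: "a1c3b1c3b1"
Compressed length: 10

10
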